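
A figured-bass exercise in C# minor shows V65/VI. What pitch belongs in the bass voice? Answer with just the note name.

G#

The applied chord V65/VI is rooted on E: E-G#-B-D.
The figure 65 means first inversion — the third is in the bass.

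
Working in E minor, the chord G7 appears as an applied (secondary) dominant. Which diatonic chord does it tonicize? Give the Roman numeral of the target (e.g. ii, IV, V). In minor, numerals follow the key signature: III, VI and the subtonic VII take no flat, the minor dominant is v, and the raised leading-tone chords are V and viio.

VI

The chord is a dominant seventh chord on G.
A dominant resolves down a perfect fifth: G → C. In E minor, C is scale degree 6, i.e. VI.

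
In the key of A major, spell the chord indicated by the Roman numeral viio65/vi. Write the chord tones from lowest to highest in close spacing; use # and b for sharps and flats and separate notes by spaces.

The slash marks an applied leading-tone chord: viio of vi. In A major, vi is F#, so the leading tone to it is E#, a half step below.
Building a fully diminished seventh chord on E# gives E#-G#-B-D.
The figured bass 65 indicates first inversion, placing the third (G#) in the bass: G#-B-D-E#.

G# B D E#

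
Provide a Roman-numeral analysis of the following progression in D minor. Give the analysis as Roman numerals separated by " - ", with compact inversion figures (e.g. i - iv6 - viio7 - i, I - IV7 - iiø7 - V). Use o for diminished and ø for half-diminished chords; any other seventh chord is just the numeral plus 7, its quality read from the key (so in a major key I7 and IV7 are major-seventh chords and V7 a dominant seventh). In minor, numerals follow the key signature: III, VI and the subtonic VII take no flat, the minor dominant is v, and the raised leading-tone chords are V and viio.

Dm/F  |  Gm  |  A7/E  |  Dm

Dm/F: root D is the tonic; minor triad there is i6.
Gm: minor triad on G = scale degree 4 → iv.
A7/E: dominant seventh chord on A = scale degree 5 → V43.
Dm has root D, degree 1 in D minor, so i.

i6 - iv - V43 - i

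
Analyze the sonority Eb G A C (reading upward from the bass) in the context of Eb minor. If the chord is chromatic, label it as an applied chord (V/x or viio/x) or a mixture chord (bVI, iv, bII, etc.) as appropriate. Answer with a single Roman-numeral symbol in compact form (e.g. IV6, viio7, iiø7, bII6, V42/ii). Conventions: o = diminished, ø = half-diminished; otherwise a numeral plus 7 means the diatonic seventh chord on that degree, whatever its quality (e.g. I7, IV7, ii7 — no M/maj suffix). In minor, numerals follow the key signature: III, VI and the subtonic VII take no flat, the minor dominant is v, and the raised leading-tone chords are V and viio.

Stacked in thirds the chord is A-C-Eb-G: a half-diminished seventh chord on A.
A sits a half step below Bb (V in Eb minor); a diminished chord there is the applied leading-tone chord of V.
With Eb in the bass the chord is in second inversion, so the figured bass is 43.

viiø43/V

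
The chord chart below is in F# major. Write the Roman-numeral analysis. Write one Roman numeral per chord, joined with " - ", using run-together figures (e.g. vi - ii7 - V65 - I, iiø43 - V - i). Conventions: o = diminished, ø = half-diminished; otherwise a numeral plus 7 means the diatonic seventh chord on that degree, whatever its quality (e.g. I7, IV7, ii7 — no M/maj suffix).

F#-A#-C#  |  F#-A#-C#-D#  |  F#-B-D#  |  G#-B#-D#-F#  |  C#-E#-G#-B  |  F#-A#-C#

I - vi65 - IV64 - V7/V - V7 - I

F#-A#-C#: root F# is the tonic; major triad there is I.
F#-A#-C#-D# has root D#, degree 6 in F# major, so vi65.
F#-B-D# has root B, degree 4 in F# major, so IV64.
G#-B#-D#-F#: chromatic; G# is V of V, so V7/V.
C#-E#-G#-B: dominant seventh chord on C# = scale degree 5 → V7.
F#-A#-C# has root F#, degree 1 in F# major, so I.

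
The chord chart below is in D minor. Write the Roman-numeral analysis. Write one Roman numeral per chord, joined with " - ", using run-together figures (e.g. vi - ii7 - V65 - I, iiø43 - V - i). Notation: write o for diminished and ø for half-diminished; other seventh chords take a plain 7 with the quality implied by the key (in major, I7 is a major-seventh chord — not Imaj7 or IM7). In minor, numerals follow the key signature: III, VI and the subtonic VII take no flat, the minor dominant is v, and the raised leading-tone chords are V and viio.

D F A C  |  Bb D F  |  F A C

i7 - VI - III

D-F-A-C has root D, degree 1 in D minor, so i7.
Bb-D-F: root Bb is the submediant; major triad there is VI.
F-A-C has root F, degree 3 in D minor, so III.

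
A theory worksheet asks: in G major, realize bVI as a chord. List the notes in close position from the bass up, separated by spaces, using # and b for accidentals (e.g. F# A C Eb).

Scale degree 6 in G major is E; lowering it a half step gives Eb. bVI is a major triad on the lowered sixth degree, borrowed from the parallel minor.
So the chord is Eb-G-Bb.

Eb G Bb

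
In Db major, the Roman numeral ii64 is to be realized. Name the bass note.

Bb

ii in Db major has root Eb; the chord is Eb-Gb-Bb.
The figure 64 means second inversion — the fifth is in the bass.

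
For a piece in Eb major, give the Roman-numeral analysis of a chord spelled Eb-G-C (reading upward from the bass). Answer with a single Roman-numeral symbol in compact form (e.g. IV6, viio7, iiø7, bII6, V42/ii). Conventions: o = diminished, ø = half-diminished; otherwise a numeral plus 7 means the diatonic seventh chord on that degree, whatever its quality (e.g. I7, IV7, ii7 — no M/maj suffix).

Stacked in thirds the chord is C-Eb-G: a minor triad on C.
C is scale degree 6 in Eb major, and a minor triad on that degree is written vi.
With Eb in the bass the chord is in first inversion, so the figured bass is 6.

vi6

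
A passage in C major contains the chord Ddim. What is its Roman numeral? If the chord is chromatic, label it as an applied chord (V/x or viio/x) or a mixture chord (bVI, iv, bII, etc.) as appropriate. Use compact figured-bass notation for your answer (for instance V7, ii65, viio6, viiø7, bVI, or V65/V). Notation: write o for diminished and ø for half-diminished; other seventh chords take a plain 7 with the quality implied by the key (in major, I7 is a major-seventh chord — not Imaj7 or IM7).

Stacked in thirds the chord is D-F-Ab: a diminished triad on D.
D is the second degree of C major. This is the diminished supertonic triad, borrowed from the parallel minor.

iio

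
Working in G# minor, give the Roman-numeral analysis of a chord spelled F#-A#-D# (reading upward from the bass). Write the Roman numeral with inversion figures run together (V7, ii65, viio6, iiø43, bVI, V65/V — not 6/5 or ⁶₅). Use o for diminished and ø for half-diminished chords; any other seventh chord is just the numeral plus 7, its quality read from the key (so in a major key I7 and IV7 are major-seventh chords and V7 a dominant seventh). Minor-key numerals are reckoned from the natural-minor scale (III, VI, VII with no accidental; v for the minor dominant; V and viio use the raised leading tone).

v6

Stacked in thirds the chord is D#-F#-A#: a minor triad on D#.
In G# minor, D# is the dominant; the diatonic minor triad there is v.
With F# in the bass the chord is in first inversion, so the figured bass is 6.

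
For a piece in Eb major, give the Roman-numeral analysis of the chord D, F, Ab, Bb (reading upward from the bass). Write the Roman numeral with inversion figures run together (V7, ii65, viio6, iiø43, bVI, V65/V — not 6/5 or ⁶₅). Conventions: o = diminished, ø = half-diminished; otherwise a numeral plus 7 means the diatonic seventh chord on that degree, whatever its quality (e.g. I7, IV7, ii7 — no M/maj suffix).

The pitches Bb-D-F-Ab form a dominant seventh chord rooted on Bb.
Bb is scale degree 5 in Eb major, and a dominant seventh chord on that degree is written V7.
With D in the bass the chord is in first inversion, so the figured bass is 65.

V65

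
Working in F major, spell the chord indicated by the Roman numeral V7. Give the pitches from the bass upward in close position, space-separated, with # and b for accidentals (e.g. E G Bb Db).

C E G Bb

In F major, scale degree 5 is C, and the diatonic chord built there is a dominant seventh chord.
That chord is spelled C-E-G-Bb.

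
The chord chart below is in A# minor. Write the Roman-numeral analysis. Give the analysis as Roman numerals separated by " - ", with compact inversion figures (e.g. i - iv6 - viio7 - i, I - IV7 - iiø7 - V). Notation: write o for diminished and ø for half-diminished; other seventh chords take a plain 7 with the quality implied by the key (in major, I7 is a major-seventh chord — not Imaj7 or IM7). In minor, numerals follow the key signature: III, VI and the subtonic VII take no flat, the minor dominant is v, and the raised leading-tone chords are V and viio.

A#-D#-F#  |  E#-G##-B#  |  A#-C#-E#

iv64 - V - i

A#-D#-F# has root D#, degree 4 in A# minor, so iv64.
E#-G##-B#: major triad on E# = scale degree 5 → V.
A#-C#-E# has root A#, degree 1 in A# minor, so i.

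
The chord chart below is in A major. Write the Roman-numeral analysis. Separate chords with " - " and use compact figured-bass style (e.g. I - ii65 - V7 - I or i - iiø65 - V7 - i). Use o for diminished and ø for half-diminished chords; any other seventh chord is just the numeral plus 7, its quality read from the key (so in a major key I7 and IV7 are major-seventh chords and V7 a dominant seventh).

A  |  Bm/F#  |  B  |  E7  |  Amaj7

I - ii64 - V/V - V7 - I7

A has root A, degree 1 in A major, so I.
Bm/F#: root B is the supertonic; minor triad there is ii64.
B: chromatic; B is V of V, so V/V.
E7: root E is the dominant; dominant seventh chord there is V7.
Amaj7 has root A, degree 1 in A major, so I7.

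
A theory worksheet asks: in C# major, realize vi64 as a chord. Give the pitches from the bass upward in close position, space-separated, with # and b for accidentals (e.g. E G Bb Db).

E# A# C#

In C# major, the sixth degree is A#, and the diatonic chord built there is a minor triad.
Stacking thirds from A# gives A#-C#-E#.
The figured bass 64 indicates second inversion, placing the fifth (E#) in the bass: E#-A#-C#.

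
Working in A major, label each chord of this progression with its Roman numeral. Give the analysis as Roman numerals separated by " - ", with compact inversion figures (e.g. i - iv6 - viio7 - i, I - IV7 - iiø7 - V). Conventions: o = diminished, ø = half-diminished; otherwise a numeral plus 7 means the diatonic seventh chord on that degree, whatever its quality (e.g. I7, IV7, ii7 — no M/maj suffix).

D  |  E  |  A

D: major triad on D = scale degree 4 → IV.
E has root E, degree 5 in A major, so V.
A: major triad on A = scale degree 1 → I.

IV - V - I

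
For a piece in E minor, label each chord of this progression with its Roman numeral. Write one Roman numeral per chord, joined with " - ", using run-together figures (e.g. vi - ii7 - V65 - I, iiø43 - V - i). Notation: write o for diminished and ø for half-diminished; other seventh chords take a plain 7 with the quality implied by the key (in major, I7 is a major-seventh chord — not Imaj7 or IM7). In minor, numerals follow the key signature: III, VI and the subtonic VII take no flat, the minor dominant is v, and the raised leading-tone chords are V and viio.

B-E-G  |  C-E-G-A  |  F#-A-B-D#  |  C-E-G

B-E-G: minor triad on E = scale degree 1 → i64.
C-E-G-A: root A is the subdominant; minor seventh chord there is iv65.
F#-A-B-D# has root B, degree 5 in E minor, so V43.
C-E-G: root C is the submediant; major triad there is VI.

i64 - iv65 - V43 - VI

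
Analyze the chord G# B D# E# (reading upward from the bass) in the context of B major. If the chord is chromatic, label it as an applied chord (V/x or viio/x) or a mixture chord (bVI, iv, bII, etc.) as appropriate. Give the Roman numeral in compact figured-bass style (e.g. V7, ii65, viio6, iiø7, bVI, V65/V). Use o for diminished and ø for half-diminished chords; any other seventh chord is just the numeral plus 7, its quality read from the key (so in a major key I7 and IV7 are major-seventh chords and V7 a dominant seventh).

Stacked in thirds the chord is E#-G#-B-D#: a half-diminished seventh chord on E#.
E# sits a half step below F# (V in B major); a diminished chord there is the applied leading-tone chord of V.
With G# in the bass the chord is in first inversion, so the figured bass is 65.

viiø65/V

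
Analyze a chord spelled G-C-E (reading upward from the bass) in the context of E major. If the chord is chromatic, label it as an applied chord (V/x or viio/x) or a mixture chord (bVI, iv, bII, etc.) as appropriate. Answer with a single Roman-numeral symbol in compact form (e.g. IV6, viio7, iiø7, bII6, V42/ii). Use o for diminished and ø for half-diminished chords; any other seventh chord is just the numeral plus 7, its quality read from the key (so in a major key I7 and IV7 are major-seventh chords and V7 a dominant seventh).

bVI64

The pitches C-E-G form a major triad rooted on C.
C is the lowered sixth degree of E major (diatonic 6 would be C#). This is a major triad on the lowered sixth degree, borrowed from the parallel minor.
With G in the bass the chord is in second inversion, so the figured bass is 64.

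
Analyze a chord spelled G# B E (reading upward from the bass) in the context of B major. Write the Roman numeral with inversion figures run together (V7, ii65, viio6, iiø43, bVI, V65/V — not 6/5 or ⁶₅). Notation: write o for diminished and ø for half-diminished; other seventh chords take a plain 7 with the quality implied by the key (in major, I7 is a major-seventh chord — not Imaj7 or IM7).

IV6

The pitches E-G#-B form a major triad rooted on E.
In B major, E is the subdominant; the diatonic major triad there is IV.
With G# in the bass the chord is in first inversion, so the figured bass is 6.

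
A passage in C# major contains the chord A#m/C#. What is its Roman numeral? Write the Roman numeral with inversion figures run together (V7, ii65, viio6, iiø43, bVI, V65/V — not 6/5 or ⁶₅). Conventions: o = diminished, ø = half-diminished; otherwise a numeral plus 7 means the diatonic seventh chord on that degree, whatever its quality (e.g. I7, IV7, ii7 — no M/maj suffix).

The pitches A#-C#-E# form a minor triad rooted on A#.
In C# major, A# is the submediant; the diatonic minor triad there is vi.
With C# in the bass the chord is in first inversion, so the figured bass is 6.

vi6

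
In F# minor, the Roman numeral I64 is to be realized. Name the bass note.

C#

I in F# minor has root F#; the chord is F#-A#-C#.
The figure 64 means second inversion — the fifth is in the bass.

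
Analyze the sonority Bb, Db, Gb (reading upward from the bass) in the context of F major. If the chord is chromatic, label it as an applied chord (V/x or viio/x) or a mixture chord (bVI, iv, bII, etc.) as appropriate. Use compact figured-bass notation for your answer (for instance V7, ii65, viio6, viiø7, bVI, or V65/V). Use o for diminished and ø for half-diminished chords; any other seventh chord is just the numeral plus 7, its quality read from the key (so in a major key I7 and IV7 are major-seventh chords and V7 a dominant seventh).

bII6

The pitches Gb-Bb-Db form a major triad rooted on Gb.
Gb is the lowered second degree of F major (diatonic 2 would be G). This is the Neapolitan sixth — a major triad on the lowered second degree, here in its customary first inversion.
With Bb in the bass the chord is in first inversion, so the figured bass is 6.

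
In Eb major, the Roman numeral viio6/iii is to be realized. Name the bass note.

A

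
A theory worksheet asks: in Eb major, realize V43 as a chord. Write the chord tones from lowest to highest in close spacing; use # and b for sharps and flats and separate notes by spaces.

The numeral's case and figure indicate a dominant seventh chord. In Eb major its root, the fifth degree, is Bb.
Stacking thirds from Bb gives Bb-D-F-Ab.
With the 43 figure the chord is in second inversion; from the bass F upward in close position it reads F-Ab-Bb-D.

F Ab Bb D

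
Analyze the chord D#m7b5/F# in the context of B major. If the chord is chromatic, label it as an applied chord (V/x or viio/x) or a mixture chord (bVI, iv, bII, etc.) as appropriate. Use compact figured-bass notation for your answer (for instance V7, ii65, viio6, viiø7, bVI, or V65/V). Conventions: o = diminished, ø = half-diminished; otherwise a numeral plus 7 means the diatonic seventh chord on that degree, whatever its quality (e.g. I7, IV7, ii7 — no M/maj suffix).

Stacked in thirds the chord is D#-F#-A-C#: a half-diminished seventh chord on D#.
D# sits a half step below E (IV in B major); a diminished chord there is the applied leading-tone chord of IV.
With F# in the bass the chord is in first inversion, so the figured bass is 65.

viiø65/IV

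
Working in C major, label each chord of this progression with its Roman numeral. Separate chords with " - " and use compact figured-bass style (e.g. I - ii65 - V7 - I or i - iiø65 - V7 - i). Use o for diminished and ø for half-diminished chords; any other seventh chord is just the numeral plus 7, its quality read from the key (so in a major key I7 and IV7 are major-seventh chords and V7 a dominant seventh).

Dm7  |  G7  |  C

Dm7: root D is the supertonic; minor seventh chord there is ii7.
G7: root G is the dominant; dominant seventh chord there is V7.
C has root C, degree 1 in C major, so I.

ii7 - V7 - I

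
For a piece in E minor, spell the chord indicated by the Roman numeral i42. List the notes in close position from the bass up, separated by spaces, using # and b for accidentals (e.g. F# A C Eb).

D E G B

The numeral's case and figure indicate a minor seventh chord. In E minor its root, scale degree 1, is E.
Stacking thirds from E gives E-G-B-D.
With the 42 figure the chord is in third inversion; from the bass D upward in close position it reads D-E-G-B.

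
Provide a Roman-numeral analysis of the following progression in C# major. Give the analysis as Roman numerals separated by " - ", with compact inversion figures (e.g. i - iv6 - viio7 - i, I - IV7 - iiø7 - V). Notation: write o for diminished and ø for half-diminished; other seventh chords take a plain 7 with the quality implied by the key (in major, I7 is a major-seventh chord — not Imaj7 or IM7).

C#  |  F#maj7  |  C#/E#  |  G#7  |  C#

I - IV7 - I6 - V7 - I

C#: major triad on C# = scale degree 1 → I.
F#maj7: root F# is the subdominant; major seventh chord there is IV7.
C#/E#: major triad on C# = scale degree 1 → I6.
G#7 has root G#, degree 5 in C# major, so V7.
C# has root C#, degree 1 in C# major, so I.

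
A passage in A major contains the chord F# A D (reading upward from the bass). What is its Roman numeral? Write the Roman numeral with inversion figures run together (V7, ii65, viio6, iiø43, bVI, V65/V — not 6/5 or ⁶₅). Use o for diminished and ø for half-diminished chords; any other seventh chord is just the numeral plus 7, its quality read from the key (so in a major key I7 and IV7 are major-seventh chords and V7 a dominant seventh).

The pitches D-F#-A form a major triad rooted on D.
D is scale degree 4 in A major, and a major triad on that degree is written IV.
With F# in the bass the chord is in first inversion, so the figured bass is 6.

IV6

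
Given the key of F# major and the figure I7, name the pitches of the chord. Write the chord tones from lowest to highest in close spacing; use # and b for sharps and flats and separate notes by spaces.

F# A# C# E#

In F# major, scale degree 1 is F#, and the diatonic chord built there is a major seventh chord.
Stacking thirds from F# gives F#-A#-C#-E#.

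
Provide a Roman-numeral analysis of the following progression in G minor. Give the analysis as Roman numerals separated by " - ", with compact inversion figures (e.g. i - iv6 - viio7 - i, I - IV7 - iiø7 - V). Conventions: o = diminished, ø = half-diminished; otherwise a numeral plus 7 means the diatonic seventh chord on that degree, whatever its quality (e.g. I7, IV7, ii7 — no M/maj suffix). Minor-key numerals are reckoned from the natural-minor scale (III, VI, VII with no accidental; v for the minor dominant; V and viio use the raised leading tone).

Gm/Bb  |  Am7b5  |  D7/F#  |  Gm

i6 - iiø7 - V65 - i

Gm/Bb has root G, degree 1 in G minor, so i6.
Am7b5: root A is the supertonic; half-diminished seventh chord there is iiø7.
D7/F#: root D is the dominant; dominant seventh chord there is V65.
Gm: minor triad on G = scale degree 1 → i.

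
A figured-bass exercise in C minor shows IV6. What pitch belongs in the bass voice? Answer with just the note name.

IV in C minor has root F; the chord is F-A-C.
The figure 6 means first inversion — the third is in the bass.

A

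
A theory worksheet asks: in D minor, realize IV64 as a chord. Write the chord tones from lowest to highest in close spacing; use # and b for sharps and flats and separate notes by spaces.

IV64 is the major subdominant, borrowed from the parallel major. In D minor that root is G.
So the chord is G-B-D.
The figured bass 64 indicates second inversion, placing the fifth (D) in the bass: D-G-B.

D G B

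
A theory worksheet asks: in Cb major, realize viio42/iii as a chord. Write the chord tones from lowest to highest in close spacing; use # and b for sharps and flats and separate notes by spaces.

viio42/iii is a secondary leading-tone chord. The target iii is Eb in Cb major; the applied chord is rooted a semitone below, on D.
Building a fully diminished seventh chord on D gives D-F-Ab-Cb.
With the 42 figure the chord is in third inversion; from the bass Cb upward in close position it reads Cb-D-F-Ab.

Cb D F Ab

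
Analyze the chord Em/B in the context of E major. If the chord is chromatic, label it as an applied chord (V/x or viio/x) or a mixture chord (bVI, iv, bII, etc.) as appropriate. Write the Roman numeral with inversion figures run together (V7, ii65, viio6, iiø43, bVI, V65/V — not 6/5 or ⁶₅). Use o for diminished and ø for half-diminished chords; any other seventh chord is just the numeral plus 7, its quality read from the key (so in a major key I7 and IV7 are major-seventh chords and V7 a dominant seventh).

i64

The pitches E-G-B form a minor triad rooted on E.
E is the first degree of E major. This is the minor tonic, borrowed from the parallel minor.
With B in the bass the chord is in second inversion, so the figured bass is 64.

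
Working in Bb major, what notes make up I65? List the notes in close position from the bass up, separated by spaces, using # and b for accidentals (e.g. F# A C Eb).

The numeral's case and figure indicate a major seventh chord. In Bb major its root, the tonic, is Bb.
Stacking thirds from Bb gives Bb-D-F-A.
The figured bass 65 indicates first inversion, placing the third (D) in the bass: D-F-A-Bb.

D F A Bb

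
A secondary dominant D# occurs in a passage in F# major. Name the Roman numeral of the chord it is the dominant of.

The chord is a major triad on D#.
A dominant resolves down a perfect fifth: D# → G#. In F# major, G# is scale degree 2, i.e. ii.

ii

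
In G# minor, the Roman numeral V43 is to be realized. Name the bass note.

A#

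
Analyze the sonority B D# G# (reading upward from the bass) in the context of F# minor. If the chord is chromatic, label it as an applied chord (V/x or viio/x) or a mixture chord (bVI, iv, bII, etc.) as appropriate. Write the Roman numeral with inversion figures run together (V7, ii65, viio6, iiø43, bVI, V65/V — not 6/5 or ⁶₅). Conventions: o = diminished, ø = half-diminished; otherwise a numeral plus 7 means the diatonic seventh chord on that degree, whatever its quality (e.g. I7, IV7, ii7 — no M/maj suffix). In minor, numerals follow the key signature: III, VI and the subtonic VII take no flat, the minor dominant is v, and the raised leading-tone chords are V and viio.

ii6

The pitches G#-B-D# form a minor triad rooted on G#.
G# is the second degree of F# minor. This is the minor supertonic, borrowed from the parallel major (the Dorian ii).
With B in the bass the chord is in first inversion, so the figured bass is 6.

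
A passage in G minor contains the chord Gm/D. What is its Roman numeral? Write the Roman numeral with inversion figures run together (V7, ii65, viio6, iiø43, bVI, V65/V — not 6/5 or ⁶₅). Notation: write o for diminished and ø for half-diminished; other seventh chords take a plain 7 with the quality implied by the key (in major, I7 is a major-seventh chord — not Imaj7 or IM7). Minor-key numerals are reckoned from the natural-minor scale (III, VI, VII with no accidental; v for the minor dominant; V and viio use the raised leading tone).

i64

Stacked in thirds the chord is G-Bb-D: a minor triad on G.
In G minor, G is the tonic; the diatonic minor triad there is i.
With D in the bass the chord is in second inversion, so the figured bass is 64.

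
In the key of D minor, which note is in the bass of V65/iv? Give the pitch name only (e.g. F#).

The applied chord V65/iv is rooted on D: D-F#-A-C.
The figure 65 means first inversion — the third is in the bass.

F#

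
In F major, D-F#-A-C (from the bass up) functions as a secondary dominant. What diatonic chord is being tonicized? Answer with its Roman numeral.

The chord is a dominant seventh chord on D.
A dominant resolves down a perfect fifth: D → G. In F major, G is scale degree 2, i.e. ii.

ii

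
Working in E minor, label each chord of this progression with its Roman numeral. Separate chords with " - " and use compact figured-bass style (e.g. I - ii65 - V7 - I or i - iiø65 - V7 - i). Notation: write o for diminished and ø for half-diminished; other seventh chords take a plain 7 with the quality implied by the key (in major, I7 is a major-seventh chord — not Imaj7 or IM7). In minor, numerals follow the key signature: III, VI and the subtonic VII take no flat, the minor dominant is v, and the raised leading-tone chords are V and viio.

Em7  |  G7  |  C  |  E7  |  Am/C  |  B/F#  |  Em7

i7 - V7/VI - VI - V7/iv - iv6 - V64 - i7

Em7 has root E, degree 1 in E minor, so i7.
G7: chromatic; G is V of VI, so V7/VI.
C: major triad on C = scale degree 6 → VI.
E7 is the secondary dominant of iv (dominant seventh chord on E): V7/iv.
Am/C: minor triad on A = scale degree 4 → iv6.
B/F#: major triad on B = scale degree 5 → V64.
Em7: minor seventh chord on E = scale degree 1 → i7.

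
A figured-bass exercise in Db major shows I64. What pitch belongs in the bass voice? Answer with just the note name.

I in Db major has root Db; the chord is Db-F-Ab.
The figure 64 means second inversion — the fifth is in the bass.

Ab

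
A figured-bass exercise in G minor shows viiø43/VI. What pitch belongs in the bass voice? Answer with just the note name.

The applied chord viiø43/VI is rooted on D: D-F-Ab-C.
The figure 43 means second inversion — the fifth is in the bass.

Ab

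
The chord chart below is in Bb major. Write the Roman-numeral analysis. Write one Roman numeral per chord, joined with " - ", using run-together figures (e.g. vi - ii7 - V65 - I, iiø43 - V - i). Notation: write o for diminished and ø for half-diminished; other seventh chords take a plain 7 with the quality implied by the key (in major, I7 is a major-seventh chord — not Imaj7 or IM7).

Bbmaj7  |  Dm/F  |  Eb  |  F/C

I7 - iii6 - IV - V64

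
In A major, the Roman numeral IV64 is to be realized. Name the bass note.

A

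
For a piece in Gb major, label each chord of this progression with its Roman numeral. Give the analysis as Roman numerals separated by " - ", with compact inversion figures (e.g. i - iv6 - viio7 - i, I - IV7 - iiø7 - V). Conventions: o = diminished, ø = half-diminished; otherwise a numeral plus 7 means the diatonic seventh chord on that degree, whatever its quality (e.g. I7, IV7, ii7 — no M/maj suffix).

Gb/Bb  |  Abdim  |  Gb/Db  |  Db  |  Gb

Gb/Bb: root Gb is the tonic; major triad there is I6.
Abdim is non-diatonic — iio, a mixture chord from Gb minor.
Gb/Db: root Gb is the tonic; major triad there is I64.
Db: root Db is the dominant; major triad there is V.
Gb has root Gb, degree 1 in Gb major, so I.

I6 - iio - I64 - V - I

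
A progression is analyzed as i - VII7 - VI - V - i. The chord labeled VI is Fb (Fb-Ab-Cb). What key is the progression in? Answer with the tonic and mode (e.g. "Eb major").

Ab minor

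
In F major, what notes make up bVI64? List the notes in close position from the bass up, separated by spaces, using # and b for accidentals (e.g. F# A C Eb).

Ab Db F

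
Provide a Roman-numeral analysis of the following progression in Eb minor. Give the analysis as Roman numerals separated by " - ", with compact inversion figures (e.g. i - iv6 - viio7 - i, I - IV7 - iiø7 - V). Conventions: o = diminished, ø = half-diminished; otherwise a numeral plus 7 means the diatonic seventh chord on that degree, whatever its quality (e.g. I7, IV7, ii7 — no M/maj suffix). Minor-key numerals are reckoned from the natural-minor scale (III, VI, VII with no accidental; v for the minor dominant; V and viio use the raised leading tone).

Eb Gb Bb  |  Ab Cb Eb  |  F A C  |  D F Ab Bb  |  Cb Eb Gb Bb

i - iv - V/V - V65 - VI7

Eb-Gb-Bb: minor triad on Eb = scale degree 1 → i.
Ab-Cb-Eb: root Ab is the subdominant; minor triad there is iv.
F-A-C: chromatic; F is V of V, so V/V.
D-F-Ab-Bb: dominant seventh chord on Bb = scale degree 5 → V65.
Cb-Eb-Gb-Bb has root Cb, degree 6 in Eb minor, so VI7.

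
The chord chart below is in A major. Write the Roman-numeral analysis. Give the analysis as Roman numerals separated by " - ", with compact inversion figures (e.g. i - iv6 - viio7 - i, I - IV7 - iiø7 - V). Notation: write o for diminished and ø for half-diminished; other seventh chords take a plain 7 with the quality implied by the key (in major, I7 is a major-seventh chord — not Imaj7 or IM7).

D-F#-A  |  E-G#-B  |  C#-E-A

D-F#-A: major triad on D = scale degree 4 → IV.
E-G#-B: root E is the dominant; major triad there is V.
C#-E-A has root A, degree 1 in A major, so I6.

IV - V - I6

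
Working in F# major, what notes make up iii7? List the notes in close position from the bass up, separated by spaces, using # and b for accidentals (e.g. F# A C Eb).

The numeral's case and figure indicate a minor seventh chord. In F# major its root, scale degree 3, is A#.
Stacking thirds from A# gives A#-C#-E#-G#.

A# C# E# G#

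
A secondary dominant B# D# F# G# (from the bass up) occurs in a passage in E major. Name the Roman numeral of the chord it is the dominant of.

The chord is a dominant seventh chord on G#.
A dominant resolves down a perfect fifth: G# → C#. In E major, C# is scale degree 6, i.e. vi.

vi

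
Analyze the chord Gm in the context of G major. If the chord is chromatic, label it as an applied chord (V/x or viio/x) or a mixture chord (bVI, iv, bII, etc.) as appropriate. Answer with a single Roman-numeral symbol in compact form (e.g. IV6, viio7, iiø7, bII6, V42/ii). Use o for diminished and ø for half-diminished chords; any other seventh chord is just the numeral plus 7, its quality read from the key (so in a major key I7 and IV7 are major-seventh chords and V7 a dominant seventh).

Stacked in thirds the chord is G-Bb-D: a minor triad on G.
G is the first degree of G major. This is the minor tonic, borrowed from the parallel minor.

i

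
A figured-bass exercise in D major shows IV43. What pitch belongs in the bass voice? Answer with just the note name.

D

IV in D major has root G; the chord is G-B-D-F#.
The figure 43 means second inversion — the fifth is in the bass.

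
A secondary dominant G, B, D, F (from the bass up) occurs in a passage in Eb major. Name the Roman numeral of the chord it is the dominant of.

vi

The chord is a dominant seventh chord on G.
A dominant resolves down a perfect fifth: G → C. In Eb major, C is scale degree 6, i.e. vi.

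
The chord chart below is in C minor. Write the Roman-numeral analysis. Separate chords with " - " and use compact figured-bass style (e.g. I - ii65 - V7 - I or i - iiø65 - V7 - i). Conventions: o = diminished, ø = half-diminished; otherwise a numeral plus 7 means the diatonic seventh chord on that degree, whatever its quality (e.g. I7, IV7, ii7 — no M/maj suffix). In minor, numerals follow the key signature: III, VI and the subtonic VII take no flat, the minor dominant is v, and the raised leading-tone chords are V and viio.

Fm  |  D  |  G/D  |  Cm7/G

iv - V/V - V64 - i43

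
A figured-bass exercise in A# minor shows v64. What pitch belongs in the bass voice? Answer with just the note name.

B#

v in A# minor has root E#; the chord is E#-G#-B#.
The figure 64 means second inversion — the fifth is in the bass.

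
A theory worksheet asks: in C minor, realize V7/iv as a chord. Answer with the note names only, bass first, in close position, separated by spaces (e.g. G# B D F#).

C E G Bb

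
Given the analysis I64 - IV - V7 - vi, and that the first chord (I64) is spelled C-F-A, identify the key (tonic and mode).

I64 is given as C-F-A — a major triad with root F.
If F is scale degree 1 and the mode makes that degree carry a major triad, the tonic is F and the mode is major.

F major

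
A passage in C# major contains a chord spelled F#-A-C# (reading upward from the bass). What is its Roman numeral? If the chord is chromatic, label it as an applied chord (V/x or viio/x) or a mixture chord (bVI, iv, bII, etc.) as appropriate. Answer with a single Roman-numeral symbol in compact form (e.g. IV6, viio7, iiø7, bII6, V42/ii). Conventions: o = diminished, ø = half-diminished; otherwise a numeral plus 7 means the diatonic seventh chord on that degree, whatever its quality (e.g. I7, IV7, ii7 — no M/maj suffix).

iv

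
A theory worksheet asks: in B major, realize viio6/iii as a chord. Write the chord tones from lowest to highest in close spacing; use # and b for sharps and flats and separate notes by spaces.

viio6/iii is a secondary leading-tone chord. The target iii is D# in B major; the applied chord is rooted a semitone below, on C##.
Building a diminished triad on C## gives C##-E#-G#.
The figured bass 6 indicates first inversion, placing the third (E#) in the bass: E#-G#-C##.

E# G# C##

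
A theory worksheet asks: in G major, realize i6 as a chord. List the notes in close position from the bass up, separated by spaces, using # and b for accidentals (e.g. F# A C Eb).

Bb D G

Scale degree 1 in G major is G; here the chord built on it is altered to a minor triad. i6 is the minor tonic, borrowed from the parallel minor.
So the chord is G-Bb-D.
The figured bass 6 indicates first inversion, placing the third (Bb) in the bass: Bb-D-G.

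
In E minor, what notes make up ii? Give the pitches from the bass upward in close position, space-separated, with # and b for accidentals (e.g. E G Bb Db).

ii is the minor supertonic, borrowed from the parallel major (the Dorian ii). In E minor that root is F#.
So the chord is F#-A-C#.

F# A C#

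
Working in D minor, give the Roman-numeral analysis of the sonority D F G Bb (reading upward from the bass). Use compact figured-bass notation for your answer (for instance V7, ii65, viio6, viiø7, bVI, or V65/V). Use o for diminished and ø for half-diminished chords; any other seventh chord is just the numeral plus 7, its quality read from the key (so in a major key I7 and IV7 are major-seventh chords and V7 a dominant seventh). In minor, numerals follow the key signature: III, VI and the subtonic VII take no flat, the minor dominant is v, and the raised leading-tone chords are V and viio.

Stacked in thirds the chord is G-Bb-D-F: a minor seventh chord on G.
G is scale degree 4 in D minor, and a minor seventh chord on that degree is written iv7.
With D in the bass the chord is in second inversion, so the figured bass is 43.

iv43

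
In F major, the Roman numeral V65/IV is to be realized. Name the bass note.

A

The applied chord V65/IV is rooted on F: F-A-C-Eb.
The figure 65 means first inversion — the third is in the bass.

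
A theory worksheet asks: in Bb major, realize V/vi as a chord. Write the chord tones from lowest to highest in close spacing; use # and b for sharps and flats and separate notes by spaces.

The slash means an applied dominant: we want the dominant of vi. In Bb major, vi is G minor, and its dominant is built on D.
Building a major triad on D gives D-F#-A.

D F# A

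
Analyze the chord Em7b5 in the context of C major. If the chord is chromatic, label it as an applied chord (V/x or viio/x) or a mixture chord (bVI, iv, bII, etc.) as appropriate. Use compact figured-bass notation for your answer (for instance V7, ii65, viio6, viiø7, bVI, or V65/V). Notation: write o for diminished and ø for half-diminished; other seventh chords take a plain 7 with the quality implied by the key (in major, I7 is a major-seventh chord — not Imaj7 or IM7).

viiø7/IV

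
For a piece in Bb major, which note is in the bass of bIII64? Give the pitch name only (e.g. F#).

bIII in Bb major has root Db; the chord is Db-F-Ab.
The figure 64 means second inversion — the fifth is in the bass.

Ab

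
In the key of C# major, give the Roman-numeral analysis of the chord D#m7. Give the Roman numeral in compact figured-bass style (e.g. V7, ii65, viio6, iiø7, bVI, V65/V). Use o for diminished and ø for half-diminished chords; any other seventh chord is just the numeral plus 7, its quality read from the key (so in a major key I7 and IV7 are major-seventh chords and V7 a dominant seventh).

The pitches D#-F#-A#-C# form a minor seventh chord rooted on D#.
In C# major, D# is the supertonic; the diatonic minor seventh chord there is ii7.

ii7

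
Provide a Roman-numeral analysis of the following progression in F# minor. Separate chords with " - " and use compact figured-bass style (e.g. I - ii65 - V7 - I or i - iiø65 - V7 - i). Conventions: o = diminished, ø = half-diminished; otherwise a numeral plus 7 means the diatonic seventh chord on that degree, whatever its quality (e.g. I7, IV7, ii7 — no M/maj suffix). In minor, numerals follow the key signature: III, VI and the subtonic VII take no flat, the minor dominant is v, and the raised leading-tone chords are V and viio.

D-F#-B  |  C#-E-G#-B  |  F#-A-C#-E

iv6 - v7 - i7

D-F#-B has root B, degree 4 in F# minor, so iv6.
C#-E-G#-B: minor seventh chord on C# = scale degree 5 → v7.
F#-A-C#-E: minor seventh chord on F# = scale degree 1 → i7.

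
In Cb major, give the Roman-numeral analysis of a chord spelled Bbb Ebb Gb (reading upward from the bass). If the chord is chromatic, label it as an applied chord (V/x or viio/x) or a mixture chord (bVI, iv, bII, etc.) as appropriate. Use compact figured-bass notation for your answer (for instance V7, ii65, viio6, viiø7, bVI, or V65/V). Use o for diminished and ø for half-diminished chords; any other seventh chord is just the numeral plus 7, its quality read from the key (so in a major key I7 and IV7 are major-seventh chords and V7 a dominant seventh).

bIII64

The pitches Ebb-Gb-Bbb form a major triad rooted on Ebb.
Ebb is the lowered third degree of Cb major (diatonic 3 would be Eb). This is a major triad on the lowered third degree, borrowed from the parallel minor.
With Bbb in the bass the chord is in second inversion, so the figured bass is 64.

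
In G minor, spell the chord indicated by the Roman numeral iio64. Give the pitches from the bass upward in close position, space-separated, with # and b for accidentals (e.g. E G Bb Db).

In G minor, scale degree 2 is A, and the diatonic chord built there is a diminished triad.
Stacking thirds from A gives A-C-Eb.
With the 64 figure the chord is in second inversion; from the bass Eb upward in close position it reads Eb-A-C.

Eb A C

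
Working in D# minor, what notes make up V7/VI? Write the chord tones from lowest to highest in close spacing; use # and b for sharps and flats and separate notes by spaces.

V7/VI is a secondary dominant — the dominant seventh of VI. VI in D# minor is B, so the applied chord's root is F#, a perfect fifth above.
Building a dominant seventh chord on F# gives F#-A#-C#-E.

F# A# C# E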